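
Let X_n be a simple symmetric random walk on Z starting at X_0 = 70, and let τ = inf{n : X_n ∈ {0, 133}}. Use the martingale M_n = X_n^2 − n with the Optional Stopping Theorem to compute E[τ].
E[τ] = 4410

M_n = X_n^2 − n is a martingale (since E[X_{n+1}^2 | F_n] = X_n^2 + 1). By OST (τ has finite mean in a bounded region), E[M_τ] = E[M_0] = X_0^2 − 0 = 70^2 = 4900. Also E[M_τ] = E[X_τ^2] − E[τ]. The walk exits at 0 or 133, with P(hit 133 first) = 70/133, so E[X_τ^2] = 133^2 · 70/133 + 0 = 9310. Thus E[τ] = E[X_τ^2] − E[M_τ] = 9310 − 4900 = 4410 = 70(133 − 70) = 4410.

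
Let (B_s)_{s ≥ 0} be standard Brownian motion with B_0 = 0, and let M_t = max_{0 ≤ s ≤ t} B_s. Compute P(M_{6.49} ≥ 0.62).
P(M_{6.49} ≥ 0.62) = 2·P(B_{6.49} ≥ 0.62) = 2(1 − Φ(0.62/√6.49)) ≈ 0.8077

By the reflection principle for Brownian motion, P(M_t ≥ a) = 2 · P(B_t ≥ a) for a ≥ 0. Since B_t ~ N(0, t), P(B_t ≥ 0.62) = 1 − Φ(0.62/√t) = 1 − Φ(0.62/√6.49) = 1 − Φ(0.2434). So
  P(M_{6.49} ≥ 0.62) = 2(1 − Φ(0.2434)) ≈ 0.8077.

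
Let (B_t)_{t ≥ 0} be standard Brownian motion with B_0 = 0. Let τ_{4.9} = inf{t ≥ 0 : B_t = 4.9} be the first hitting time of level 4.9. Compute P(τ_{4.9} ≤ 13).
P(τ_{4.9} ≤ 13) = 2(1 − Φ(4.9/√13)) = 2(1 − Φ(1.3590)) ≈ 0.1741

By the reflection principle for standard BM, P(τ_b ≤ t) = 2 · P(B_t ≥ b). Since B_t ~ N(0, t), P(B_t ≥ 4.9) = 1 − Φ(4.9/√t) = 1 − Φ(4.9/√13) = 1 − Φ(1.3590) ≈ 0.08707. Doubling: P(τ_{4.9} ≤ 13) ≈ 2 · 0.08707 = 0.17414 ≈ 0.1741.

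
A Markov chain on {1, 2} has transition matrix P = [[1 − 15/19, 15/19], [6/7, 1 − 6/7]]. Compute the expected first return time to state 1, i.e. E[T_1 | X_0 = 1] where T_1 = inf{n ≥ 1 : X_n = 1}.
E[T_1 | X_0 = 1] = 1/π_1 = 73/38

For an irreducible recurrent Markov chain with stationary distribution π, E[T_i | X_0 = i] = 1/π_i (Kac's formula). Here π_1 = (6/7)/(15/19 + 6/7) = (6/7)/(219/133) = 38/73, so E[T_1 | X_0 = 1] = 1/π_1 = (15/19 + 6/7)/(6/7) = (219/133)/(6/7) = 73/38.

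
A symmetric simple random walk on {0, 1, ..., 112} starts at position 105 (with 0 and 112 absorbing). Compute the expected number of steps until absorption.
E[τ | X_0 = 105] = 735

Let v_k = E[τ | X_0 = k]. Boundary: v_0 = v_112 = 0. Recurrence: v_k = 1 + (v_{k-1} + v_{k+1})/2 for 1 ≤ k ≤ 111. The particular solution to v_k − (v_{k-1} + v_{k+1})/2 = 1 is v_k = −k^2. Adding homogeneous solution A + B k and matching boundaries gives v_k = k (112 − k). Substituting k = 105: v_105 = 105 · 7 = 735.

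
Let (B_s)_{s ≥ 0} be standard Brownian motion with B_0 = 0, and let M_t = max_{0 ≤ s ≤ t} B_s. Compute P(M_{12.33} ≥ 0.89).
P(M_{12.33} ≥ 0.89) = 2·P(B_{12.33} ≥ 0.89) = 2(1 − Φ(0.89/√12.33)) ≈ 0.7999

By the reflection principle for Brownian motion, P(M_t ≥ a) = 2 · P(B_t ≥ a) for a ≥ 0. Since B_t ~ N(0, t), P(B_t ≥ 0.89) = 1 − Φ(0.89/√t) = 1 − Φ(0.89/√12.33) = 1 − Φ(0.2535). So
  P(M_{12.33} ≥ 0.89) = 2(1 − Φ(0.2535)) ≈ 0.7999.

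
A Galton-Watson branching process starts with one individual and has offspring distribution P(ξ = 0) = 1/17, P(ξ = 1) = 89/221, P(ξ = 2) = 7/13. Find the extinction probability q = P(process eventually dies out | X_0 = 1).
q = 13/119

The pgf is f(s) = 1/17 + 89/221·s + 7/13·s². The extinction probability q is the smallest fixed point of f in [0, 1]. Setting s = f(s):
  7/13·s² + (89/221 − 1)·s + 1/17 = 0
  7/13·s² − (1/17 + 7/13)·s + 1/17 = 0
which factors as (s − 1)·(7/13·s − 1/17) = 0, giving roots s = 1 and s = (1/17)/(7/13) = 13/119.
Mean offspring μ = 89/221 + 2·7/13 = 327/221 > 1 (supercritical), so q < 1. The extinction probability is the smaller root: q = (1/17)/(7/13) = 13/119.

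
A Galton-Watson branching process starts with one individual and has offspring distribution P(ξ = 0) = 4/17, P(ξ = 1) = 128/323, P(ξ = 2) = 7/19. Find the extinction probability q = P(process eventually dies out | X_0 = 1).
q = 76/119

The pgf is f(s) = 4/17 + 128/323·s + 7/19·s². The extinction probability q is the smallest fixed point of f in [0, 1]. Setting s = f(s):
  7/19·s² + (128/323 − 1)·s + 4/17 = 0
  7/19·s² − (4/17 + 7/19)·s + 4/17 = 0
which factors as (s − 1)·(7/19·s − 4/17) = 0, giving roots s = 1 and s = (4/17)/(7/19) = 76/119.
Mean offspring μ = 128/323 + 2·7/19 = 366/323 > 1 (supercritical), so q < 1. The extinction probability is the smaller root: q = (4/17)/(7/19) = 76/119.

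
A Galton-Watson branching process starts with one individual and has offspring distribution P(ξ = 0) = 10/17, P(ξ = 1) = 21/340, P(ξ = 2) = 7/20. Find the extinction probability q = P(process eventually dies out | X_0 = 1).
q = 1

Mean offspring μ = 0·10/17 + 1·21/340 + 2·7/20 = 259/340 ≤ 1. For μ ≤ 1 with offspring not concentrated at 1, the Galton-Watson process goes extinct almost surely, so q = 1.
(Algebraic check: The pgf is f(s) = 10/17 + 21/340·s + 7/20·s². The extinction probability q is the smallest fixed point of f in [0, 1]. Setting s = f(s):
  7/20·s² + (21/340 − 1)·s + 10/17 = 0
  7/20·s² − (10/17 + 7/20)·s + 10/17 = 0
which factors as (s − 1)·(7/20·s − 10/17) = 0, giving roots s = 1 and s = (10/17)/(7/20) = 200/119. Since 200/119 ≥ 1, the smallest root in [0, 1] is s = 1.)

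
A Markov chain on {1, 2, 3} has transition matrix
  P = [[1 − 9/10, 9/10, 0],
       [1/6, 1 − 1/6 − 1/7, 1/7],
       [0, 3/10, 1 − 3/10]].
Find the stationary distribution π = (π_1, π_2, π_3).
π = (35/314, 189/314, 45/157)

This is a birth-death chain on three states, which satisfies detailed balance: π_1 · P_{12} = π_2 · P_{21} and π_2 · P_{23} = π_3 · P_{32}.
From π_1 · 9/10 = π_2 · 1/6: π_2/π_1 = (9/10)/(1/6) = 27/5.
From π_2 · 1/7 = π_3 · 3/10: π_3/π_2 = (1/7)/(3/10) = 10/21.
Take π_1 proportional to 1; then unnormalized π = (1, 27/5, 18/7). Normalize by dividing by the sum 314/35:
  π = (35/314, 189/314, 45/157).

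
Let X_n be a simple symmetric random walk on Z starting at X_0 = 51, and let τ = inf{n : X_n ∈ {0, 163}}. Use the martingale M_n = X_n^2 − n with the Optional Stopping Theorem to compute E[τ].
E[τ] = 5712

M_n = X_n^2 − n is a martingale (since E[X_{n+1}^2 | F_n] = X_n^2 + 1). By OST (τ has finite mean in a bounded region), E[M_τ] = E[M_0] = X_0^2 − 0 = 51^2 = 2601. Also E[M_τ] = E[X_τ^2] − E[τ]. The walk exits at 0 or 163, with P(hit 163 first) = 51/163, so E[X_τ^2] = 163^2 · 51/163 + 0 = 8313. Thus E[τ] = E[X_τ^2] − E[M_τ] = 8313 − 2601 = 5712 = 51(163 − 51) = 5712.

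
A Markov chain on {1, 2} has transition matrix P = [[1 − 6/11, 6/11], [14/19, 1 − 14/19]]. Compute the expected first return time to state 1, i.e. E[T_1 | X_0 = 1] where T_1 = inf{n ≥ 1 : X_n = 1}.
E[T_1 | X_0 = 1] = 1/π_1 = 134/77

For an irreducible recurrent Markov chain with stationary distribution π, E[T_i | X_0 = i] = 1/π_i (Kac's formula). Here π_1 = (14/19)/(6/11 + 14/19) = (14/19)/(268/209) = 77/134, so E[T_1 | X_0 = 1] = 1/π_1 = (6/11 + 14/19)/(14/19) = (268/209)/(14/19) = 134/77.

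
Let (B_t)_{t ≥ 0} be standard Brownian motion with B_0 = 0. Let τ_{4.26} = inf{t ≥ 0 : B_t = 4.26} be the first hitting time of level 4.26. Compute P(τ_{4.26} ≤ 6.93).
P(τ_{4.26} ≤ 6.93) = 2(1 − Φ(4.26/√6.93)) = 2(1 − Φ(1.6182)) ≈ 0.1056

By the reflection principle for standard BM, P(τ_b ≤ t) = 2 · P(B_t ≥ b). Since B_t ~ N(0, t), P(B_t ≥ 4.26) = 1 − Φ(4.26/√t) = 1 − Φ(4.26/√6.93) = 1 − Φ(1.6182) ≈ 0.05281. Doubling: P(τ_{4.26} ≤ 6.93) ≈ 2 · 0.05281 = 0.10562 ≈ 0.1056.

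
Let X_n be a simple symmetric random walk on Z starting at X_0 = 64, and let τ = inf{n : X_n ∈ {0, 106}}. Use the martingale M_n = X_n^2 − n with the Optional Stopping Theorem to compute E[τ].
E[τ] = 2688

M_n = X_n^2 − n is a martingale (since E[X_{n+1}^2 | F_n] = X_n^2 + 1). By OST (τ has finite mean in a bounded region), E[M_τ] = E[M_0] = X_0^2 − 0 = 64^2 = 4096. Also E[M_τ] = E[X_τ^2] − E[τ]. The walk exits at 0 or 106, with P(hit 106 first) = 64/106, so E[X_τ^2] = 106^2 · 64/106 + 0 = 6784. Thus E[τ] = E[X_τ^2] − E[M_τ] = 6784 − 4096 = 2688 = 64(106 − 64) = 2688.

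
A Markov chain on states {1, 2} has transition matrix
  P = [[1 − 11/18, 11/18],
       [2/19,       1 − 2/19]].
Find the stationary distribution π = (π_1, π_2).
π_1 = 36/245, π_2 = 209/245

Solve πP = π with π_1 + π_2 = 1. From πP = π: π_1 · (1 − 11/18) + π_2 · 2/19 = π_1 ⇒ π_2 · 2/19 = π_1 · 11/18 ⇒ π_2/π_1 = (11/18)/(2/19) = 209/36. Together with π_1 + π_2 = 1:
  π_1 = (2/19)/(11/18 + 2/19) = (2/19)/(245/342) = 36/245,
  π_2 = (11/18)/(11/18 + 2/19) = (11/18)/(245/342) = 209/245.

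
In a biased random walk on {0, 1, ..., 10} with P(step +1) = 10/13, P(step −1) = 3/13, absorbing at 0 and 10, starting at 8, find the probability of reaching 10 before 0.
P(hit 10 before 0) = (1 − (3/10)^8) / (1 − (3/10)^10) = 109882900/109889461

Let u_k denote P(reach 10 before 0 | start at k). Boundary: u_0 = 0, u_10 = 1. Recurrence: u_k = 10/13·u_{k+1} + 3/13·u_{k-1} for 1 ≤ k ≤ 9. Try u_k = A + B·r^k with r = q/p = (3/13)/(10/13) = 3/10. Substitution satisfies the recurrence; boundary conditions give:
  u_k = (1 − r^k) / (1 − r^N) = (1 − (3/10)^8) / (1 − (3/10)^10) = 109882900/109889461.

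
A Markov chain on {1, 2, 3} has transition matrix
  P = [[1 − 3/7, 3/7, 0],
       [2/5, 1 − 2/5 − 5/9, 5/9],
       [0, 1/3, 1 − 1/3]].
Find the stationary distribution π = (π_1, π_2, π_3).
π = (7/27, 5/18, 25/54)

This is a birth-death chain on three states, which satisfies detailed balance: π_1 · P_{12} = π_2 · P_{21} and π_2 · P_{23} = π_3 · P_{32}.
From π_1 · 3/7 = π_2 · 2/5: π_2/π_1 = (3/7)/(2/5) = 15/14.
From π_2 · 5/9 = π_3 · 1/3: π_3/π_2 = (5/9)/(1/3) = 5/3.
Take π_1 proportional to 1; then unnormalized π = (1, 15/14, 25/14). Normalize by dividing by the sum 27/7:
  π = (7/27, 5/18, 25/54).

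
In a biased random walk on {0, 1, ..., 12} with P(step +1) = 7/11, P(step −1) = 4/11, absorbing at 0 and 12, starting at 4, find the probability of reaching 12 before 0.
P(hit 12 before 0) = (1 − (4/7)^4) / (1 − (4/7)^12) = 5764801/6444993

Let u_k denote P(reach 12 before 0 | start at k). Boundary: u_0 = 0, u_12 = 1. Recurrence: u_k = 7/11·u_{k+1} + 4/11·u_{k-1} for 1 ≤ k ≤ 11. Try u_k = A + B·r^k with r = q/p = (4/11)/(7/11) = 4/7. Substitution satisfies the recurrence; boundary conditions give:
  u_k = (1 − r^k) / (1 − r^N) = (1 − (4/7)^4) / (1 − (4/7)^12) = 5764801/6444993.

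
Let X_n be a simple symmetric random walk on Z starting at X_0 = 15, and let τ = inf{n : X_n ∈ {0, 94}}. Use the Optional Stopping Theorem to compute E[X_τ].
E[X_τ] = 15

X_n is a martingale and τ is a bounded-mean stopping time (indeed τ is finite a.s. with bounded expectation since the walk is in a bounded region). By the OST, E[X_τ] = E[X_0] = 15. Equivalently: E[X_τ] = 94 · P(hit 94 first) + 0 · P(hit 0 first) = 94 · (15/94) = 15.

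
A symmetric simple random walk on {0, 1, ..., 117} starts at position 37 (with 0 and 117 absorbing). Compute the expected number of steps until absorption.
E[τ | X_0 = 37] = 2960

Let v_k = E[τ | X_0 = k]. Boundary: v_0 = v_117 = 0. Recurrence: v_k = 1 + (v_{k-1} + v_{k+1})/2 for 1 ≤ k ≤ 116. The particular solution to v_k − (v_{k-1} + v_{k+1})/2 = 1 is v_k = −k^2. Adding homogeneous solution A + B k and matching boundaries gives v_k = k (117 − k). Substituting k = 37: v_37 = 37 · 80 = 2960.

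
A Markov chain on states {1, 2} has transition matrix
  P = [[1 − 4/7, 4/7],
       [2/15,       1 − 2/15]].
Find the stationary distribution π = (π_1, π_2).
π_1 = 7/37, π_2 = 30/37

Solve πP = π with π_1 + π_2 = 1. From πP = π: π_1 · (1 − 4/7) + π_2 · 2/15 = π_1 ⇒ π_2 · 2/15 = π_1 · 4/7 ⇒ π_2/π_1 = (4/7)/(2/15) = 30/7. Together with π_1 + π_2 = 1:
  π_1 = (2/15)/(4/7 + 2/15) = (2/15)/(74/105) = 7/37,
  π_2 = (4/7)/(4/7 + 2/15) = (4/7)/(74/105) = 30/37.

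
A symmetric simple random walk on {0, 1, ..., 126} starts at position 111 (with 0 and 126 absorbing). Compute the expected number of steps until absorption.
E[τ | X_0 = 111] = 1665

Let v_k = E[τ | X_0 = k]. Boundary: v_0 = v_126 = 0. Recurrence: v_k = 1 + (v_{k-1} + v_{k+1})/2 for 1 ≤ k ≤ 125. The particular solution to v_k − (v_{k-1} + v_{k+1})/2 = 1 is v_k = −k^2. Adding homogeneous solution A + B k and matching boundaries gives v_k = k (126 − k). Substituting k = 111: v_111 = 111 · 15 = 1665.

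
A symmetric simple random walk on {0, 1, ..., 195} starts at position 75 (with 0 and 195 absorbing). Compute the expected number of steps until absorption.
E[τ | X_0 = 75] = 9000

Let v_k = E[τ | X_0 = k]. Boundary: v_0 = v_195 = 0. Recurrence: v_k = 1 + (v_{k-1} + v_{k+1})/2 for 1 ≤ k ≤ 194. The particular solution to v_k − (v_{k-1} + v_{k+1})/2 = 1 is v_k = −k^2. Adding homogeneous solution A + B k and matching boundaries gives v_k = k (195 − k). Substituting k = 75: v_75 = 75 · 120 = 9000.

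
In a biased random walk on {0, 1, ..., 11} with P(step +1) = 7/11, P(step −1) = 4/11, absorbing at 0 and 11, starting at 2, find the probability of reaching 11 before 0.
P(hit 11 before 0) = (1 − (4/7)^2) / (1 − (4/7)^11) = 443889677/657710813

Let u_k denote P(reach 11 before 0 | start at k). Boundary: u_0 = 0, u_11 = 1. Recurrence: u_k = 7/11·u_{k+1} + 4/11·u_{k-1} for 1 ≤ k ≤ 10. Try u_k = A + B·r^k with r = q/p = (4/11)/(7/11) = 4/7. Substitution satisfies the recurrence; boundary conditions give:
  u_k = (1 − r^k) / (1 − r^N) = (1 − (4/7)^2) / (1 − (4/7)^11) = 443889677/657710813.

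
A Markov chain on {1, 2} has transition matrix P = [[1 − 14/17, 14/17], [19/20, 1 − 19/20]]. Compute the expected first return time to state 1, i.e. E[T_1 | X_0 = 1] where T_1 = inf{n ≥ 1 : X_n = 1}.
E[T_1 | X_0 = 1] = 1/π_1 = 603/323

For an irreducible recurrent Markov chain with stationary distribution π, E[T_i | X_0 = i] = 1/π_i (Kac's formula). Here π_1 = (19/20)/(14/17 + 19/20) = (19/20)/(603/340) = 323/603, so E[T_1 | X_0 = 1] = 1/π_1 = (14/17 + 19/20)/(19/20) = (603/340)/(19/20) = 603/323.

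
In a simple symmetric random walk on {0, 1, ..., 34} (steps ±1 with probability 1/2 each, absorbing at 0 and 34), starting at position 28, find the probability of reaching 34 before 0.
P(hit 34 before 0) = 28/34 = 14/17

Let u_k = P(hit 34 before 0 | start at k). Then u_0 = 0, u_34 = 1, and u_k = u_{k-1}/2 + u_{k+1}/2 for 1 ≤ k ≤ 33. This harmonic recurrence is solved by u_k = k/34, giving u_28 = 28/34 = 14/17.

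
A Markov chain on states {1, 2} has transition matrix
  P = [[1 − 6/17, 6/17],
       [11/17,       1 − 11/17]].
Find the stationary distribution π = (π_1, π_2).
π_1 = 11/17, π_2 = 6/17

Solve πP = π with π_1 + π_2 = 1. From πP = π: π_1 · (1 − 6/17) + π_2 · 11/17 = π_1 ⇒ π_2 · 11/17 = π_1 · 6/17 ⇒ π_2/π_1 = (6/17)/(11/17) = 6/11. Together with π_1 + π_2 = 1:
  π_1 = (11/17)/(6/17 + 11/17) = (11/17)/(1) = 11/17,
  π_2 = (6/17)/(6/17 + 11/17) = (6/17)/(1) = 6/17.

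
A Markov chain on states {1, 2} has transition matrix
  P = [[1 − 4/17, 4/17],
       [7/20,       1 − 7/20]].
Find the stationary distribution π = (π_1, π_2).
π_1 = 119/199, π_2 = 80/199

Solve πP = π with π_1 + π_2 = 1. From πP = π: π_1 · (1 − 4/17) + π_2 · 7/20 = π_1 ⇒ π_2 · 7/20 = π_1 · 4/17 ⇒ π_2/π_1 = (4/17)/(7/20) = 80/119. Together with π_1 + π_2 = 1:
  π_1 = (7/20)/(4/17 + 7/20) = (7/20)/(199/340) = 119/199,
  π_2 = (4/17)/(4/17 + 7/20) = (4/17)/(199/340) = 80/199.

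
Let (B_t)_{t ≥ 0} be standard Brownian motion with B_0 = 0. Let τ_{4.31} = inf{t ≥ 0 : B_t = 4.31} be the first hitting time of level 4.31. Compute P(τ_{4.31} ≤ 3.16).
P(τ_{4.31} ≤ 3.16) = 2(1 − Φ(4.31/√3.16)) = 2(1 − Φ(2.4246)) ≈ 0.0153

By the reflection principle for standard BM, P(τ_b ≤ t) = 2 · P(B_t ≥ b). Since B_t ~ N(0, t), P(B_t ≥ 4.31) = 1 − Φ(4.31/√t) = 1 − Φ(4.31/√3.16) = 1 − Φ(2.4246) ≈ 0.00766. Doubling: P(τ_{4.31} ≤ 3.16) ≈ 2 · 0.00766 = 0.01532 ≈ 0.0153.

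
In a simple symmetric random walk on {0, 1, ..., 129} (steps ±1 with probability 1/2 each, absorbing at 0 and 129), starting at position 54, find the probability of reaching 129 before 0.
P(hit 129 before 0) = 54/129 = 18/43

Let u_k = P(hit 129 before 0 | start at k). Then u_0 = 0, u_129 = 1, and u_k = u_{k-1}/2 + u_{k+1}/2 for 1 ≤ k ≤ 128. This harmonic recurrence is solved by u_k = k/129, giving u_54 = 54/129 = 18/43.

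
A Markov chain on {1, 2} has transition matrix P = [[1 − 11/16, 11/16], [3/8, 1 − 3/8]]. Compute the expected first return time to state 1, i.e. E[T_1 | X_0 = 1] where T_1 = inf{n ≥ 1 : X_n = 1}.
E[T_1 | X_0 = 1] = 1/π_1 = 17/6

For an irreducible recurrent Markov chain with stationary distribution π, E[T_i | X_0 = i] = 1/π_i (Kac's formula). Here π_1 = (3/8)/(11/16 + 3/8) = (3/8)/(17/16) = 6/17, so E[T_1 | X_0 = 1] = 1/π_1 = (11/16 + 3/8)/(3/8) = (17/16)/(3/8) = 17/6.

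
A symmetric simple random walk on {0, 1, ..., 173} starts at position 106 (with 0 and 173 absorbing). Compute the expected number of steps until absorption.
E[τ | X_0 = 106] = 7102

Let v_k = E[τ | X_0 = k]. Boundary: v_0 = v_173 = 0. Recurrence: v_k = 1 + (v_{k-1} + v_{k+1})/2 for 1 ≤ k ≤ 172. The particular solution to v_k − (v_{k-1} + v_{k+1})/2 = 1 is v_k = −k^2. Adding homogeneous solution A + B k and matching boundaries gives v_k = k (173 − k). Substituting k = 106: v_106 = 106 · 67 = 7102.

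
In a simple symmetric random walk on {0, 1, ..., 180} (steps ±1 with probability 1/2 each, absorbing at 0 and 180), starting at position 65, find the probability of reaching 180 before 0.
P(hit 180 before 0) = 65/180 = 13/36

Let u_k = P(hit 180 before 0 | start at k). Then u_0 = 0, u_180 = 1, and u_k = u_{k-1}/2 + u_{k+1}/2 for 1 ≤ k ≤ 179. This harmonic recurrence is solved by u_k = k/180, giving u_65 = 65/180 = 13/36.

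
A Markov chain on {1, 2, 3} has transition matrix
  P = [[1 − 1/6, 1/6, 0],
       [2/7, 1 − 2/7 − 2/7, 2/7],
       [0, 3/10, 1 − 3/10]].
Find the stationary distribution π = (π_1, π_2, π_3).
π = (36/77, 3/11, 20/77)

This is a birth-death chain on three states, which satisfies detailed balance: π_1 · P_{12} = π_2 · P_{21} and π_2 · P_{23} = π_3 · P_{32}.
From π_1 · 1/6 = π_2 · 2/7: π_2/π_1 = (1/6)/(2/7) = 7/12.
From π_2 · 2/7 = π_3 · 3/10: π_3/π_2 = (2/7)/(3/10) = 20/21.
Take π_1 proportional to 1; then unnormalized π = (1, 7/12, 5/9). Normalize by dividing by the sum 77/36:
  π = (36/77, 3/11, 20/77).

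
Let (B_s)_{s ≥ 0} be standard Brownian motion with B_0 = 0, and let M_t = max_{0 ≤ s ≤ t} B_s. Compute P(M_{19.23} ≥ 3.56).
P(M_{19.23} ≥ 3.56) = 2·P(B_{19.23} ≥ 3.56) = 2(1 − Φ(3.56/√19.23)) ≈ 0.4169

By the reflection principle for Brownian motion, P(M_t ≥ a) = 2 · P(B_t ≥ a) for a ≥ 0. Since B_t ~ N(0, t), P(B_t ≥ 3.56) = 1 − Φ(3.56/√t) = 1 − Φ(3.56/√19.23) = 1 − Φ(0.8118). So
  P(M_{19.23} ≥ 3.56) = 2(1 − Φ(0.8118)) ≈ 0.4169.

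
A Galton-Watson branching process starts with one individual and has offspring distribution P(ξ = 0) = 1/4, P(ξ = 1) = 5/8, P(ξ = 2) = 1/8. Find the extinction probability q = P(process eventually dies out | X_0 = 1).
q = 1

Mean offspring μ = 0·1/4 + 1·5/8 + 2·1/8 = 7/8 ≤ 1. For μ ≤ 1 with offspring not concentrated at 1, the Galton-Watson process goes extinct almost surely, so q = 1.
(Algebraic check: The pgf is f(s) = 1/4 + 5/8·s + 1/8·s². The extinction probability q is the smallest fixed point of f in [0, 1]. Setting s = f(s):
  1/8·s² + (5/8 − 1)·s + 1/4 = 0
  1/8·s² − (1/4 + 1/8)·s + 1/4 = 0
which factors as (s − 1)·(1/8·s − 1/4) = 0, giving roots s = 1 and s = (1/4)/(1/8) = 2. Since 2 ≥ 1, the smallest root in [0, 1] is s = 1.)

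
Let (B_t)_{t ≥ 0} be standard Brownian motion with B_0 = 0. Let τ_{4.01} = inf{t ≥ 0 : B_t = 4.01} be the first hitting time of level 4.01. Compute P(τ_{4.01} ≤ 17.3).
P(τ_{4.01} ≤ 17.3) = 2(1 − Φ(4.01/√17.3)) = 2(1 − Φ(0.9641)) ≈ 0.3350

By the reflection principle for standard BM, P(τ_b ≤ t) = 2 · P(B_t ≥ b). Since B_t ~ N(0, t), P(B_t ≥ 4.01) = 1 − Φ(4.01/√t) = 1 − Φ(4.01/√17.3) = 1 − Φ(0.9641) ≈ 0.16750. Doubling: P(τ_{4.01} ≤ 17.3) ≈ 2 · 0.16750 = 0.33500 ≈ 0.3350.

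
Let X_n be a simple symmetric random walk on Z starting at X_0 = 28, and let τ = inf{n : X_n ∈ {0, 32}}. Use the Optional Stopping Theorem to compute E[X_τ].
E[X_τ] = 28

X_n is a martingale and τ is a bounded-mean stopping time (indeed τ is finite a.s. with bounded expectation since the walk is in a bounded region). By the OST, E[X_τ] = E[X_0] = 28. Equivalently: E[X_τ] = 32 · P(hit 32 first) + 0 · P(hit 0 first) = 32 · (28/32) = 28.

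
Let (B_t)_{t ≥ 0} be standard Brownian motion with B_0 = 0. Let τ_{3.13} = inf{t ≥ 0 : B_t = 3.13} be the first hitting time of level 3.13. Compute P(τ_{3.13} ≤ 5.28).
P(τ_{3.13} ≤ 5.28) = 2(1 − Φ(3.13/√5.28)) = 2(1 − Φ(1.3622)) ≈ 0.1731

By the reflection principle for standard BM, P(τ_b ≤ t) = 2 · P(B_t ≥ b). Since B_t ~ N(0, t), P(B_t ≥ 3.13) = 1 − Φ(3.13/√t) = 1 − Φ(3.13/√5.28) = 1 − Φ(1.3622) ≈ 0.08657. Doubling: P(τ_{3.13} ≤ 5.28) ≈ 2 · 0.08657 = 0.17314 ≈ 0.1731.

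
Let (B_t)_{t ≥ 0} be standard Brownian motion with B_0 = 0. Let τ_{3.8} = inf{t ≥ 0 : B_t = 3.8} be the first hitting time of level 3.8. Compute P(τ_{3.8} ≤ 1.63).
P(τ_{3.8} ≤ 1.63) = 2(1 − Φ(3.8/√1.63)) = 2(1 − Φ(2.9764)) ≈ 0.0029

By the reflection principle for standard BM, P(τ_b ≤ t) = 2 · P(B_t ≥ b). Since B_t ~ N(0, t), P(B_t ≥ 3.8) = 1 − Φ(3.8/√t) = 1 − Φ(3.8/√1.63) = 1 − Φ(2.9764) ≈ 0.00146. Doubling: P(τ_{3.8} ≤ 1.63) ≈ 2 · 0.00146 = 0.00292 ≈ 0.0029.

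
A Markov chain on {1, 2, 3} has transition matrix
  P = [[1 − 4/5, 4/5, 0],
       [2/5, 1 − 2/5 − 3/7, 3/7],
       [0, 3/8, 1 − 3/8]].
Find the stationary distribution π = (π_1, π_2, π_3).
π = (7/37, 14/37, 16/37)

This is a birth-death chain on three states, which satisfies detailed balance: π_1 · P_{12} = π_2 · P_{21} and π_2 · P_{23} = π_3 · P_{32}.
From π_1 · 4/5 = π_2 · 2/5: π_2/π_1 = (4/5)/(2/5) = 2.
From π_2 · 3/7 = π_3 · 3/8: π_3/π_2 = (3/7)/(3/8) = 8/7.
Take π_1 proportional to 1; then unnormalized π = (1, 2, 16/7). Normalize by dividing by the sum 37/7:
  π = (7/37, 14/37, 16/37).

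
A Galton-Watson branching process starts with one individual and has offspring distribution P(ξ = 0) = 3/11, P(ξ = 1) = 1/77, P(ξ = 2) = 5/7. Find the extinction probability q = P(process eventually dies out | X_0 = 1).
q = 21/55

The pgf is f(s) = 3/11 + 1/77·s + 5/7·s². The extinction probability q is the smallest fixed point of f in [0, 1]. Setting s = f(s):
  5/7·s² + (1/77 − 1)·s + 3/11 = 0
  5/7·s² − (3/11 + 5/7)·s + 3/11 = 0
which factors as (s − 1)·(5/7·s − 3/11) = 0, giving roots s = 1 and s = (3/11)/(5/7) = 21/55.
Mean offspring μ = 1/77 + 2·5/7 = 111/77 > 1 (supercritical), so q < 1. The extinction probability is the smaller root: q = (3/11)/(5/7) = 21/55.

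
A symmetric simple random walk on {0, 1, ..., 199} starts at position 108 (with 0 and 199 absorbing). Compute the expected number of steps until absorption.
E[τ | X_0 = 108] = 9828

Let v_k = E[τ | X_0 = k]. Boundary: v_0 = v_199 = 0. Recurrence: v_k = 1 + (v_{k-1} + v_{k+1})/2 for 1 ≤ k ≤ 198. The particular solution to v_k − (v_{k-1} + v_{k+1})/2 = 1 is v_k = −k^2. Adding homogeneous solution A + B k and matching boundaries gives v_k = k (199 − k). Substituting k = 108: v_108 = 108 · 91 = 9828.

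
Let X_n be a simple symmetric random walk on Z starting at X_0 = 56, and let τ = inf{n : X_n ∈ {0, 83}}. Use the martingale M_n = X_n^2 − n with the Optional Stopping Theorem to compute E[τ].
E[τ] = 1512

M_n = X_n^2 − n is a martingale (since E[X_{n+1}^2 | F_n] = X_n^2 + 1). By OST (τ has finite mean in a bounded region), E[M_τ] = E[M_0] = X_0^2 − 0 = 56^2 = 3136. Also E[M_τ] = E[X_τ^2] − E[τ]. The walk exits at 0 or 83, with P(hit 83 first) = 56/83, so E[X_τ^2] = 83^2 · 56/83 + 0 = 4648. Thus E[τ] = E[X_τ^2] − E[M_τ] = 4648 − 3136 = 1512 = 56(83 − 56) = 1512.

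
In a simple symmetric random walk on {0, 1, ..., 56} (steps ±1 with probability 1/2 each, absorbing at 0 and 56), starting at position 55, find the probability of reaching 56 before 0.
P(hit 56 before 0) = 55/56

Let u_k = P(hit 56 before 0 | start at k). Then u_0 = 0, u_56 = 1, and u_k = u_{k-1}/2 + u_{k+1}/2 for 1 ≤ k ≤ 55. This harmonic recurrence is solved by u_k = k/56, giving u_55 = 55/56.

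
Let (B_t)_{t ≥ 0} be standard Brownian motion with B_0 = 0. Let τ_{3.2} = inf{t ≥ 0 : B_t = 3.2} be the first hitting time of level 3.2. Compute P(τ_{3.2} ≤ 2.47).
P(τ_{3.2} ≤ 2.47) = 2(1 − Φ(3.2/√2.47)) = 2(1 − Φ(2.0361)) ≈ 0.0417

By the reflection principle for standard BM, P(τ_b ≤ t) = 2 · P(B_t ≥ b). Since B_t ~ N(0, t), P(B_t ≥ 3.2) = 1 − Φ(3.2/√t) = 1 − Φ(3.2/√2.47) = 1 − Φ(2.0361) ≈ 0.02087. Doubling: P(τ_{3.2} ≤ 2.47) ≈ 2 · 0.02087 = 0.04174 ≈ 0.0417.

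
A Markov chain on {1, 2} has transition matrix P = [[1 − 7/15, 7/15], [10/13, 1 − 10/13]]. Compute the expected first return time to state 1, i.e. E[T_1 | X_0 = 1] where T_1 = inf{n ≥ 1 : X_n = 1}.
E[T_1 | X_0 = 1] = 1/π_1 = 241/150

For an irreducible recurrent Markov chain with stationary distribution π, E[T_i | X_0 = i] = 1/π_i (Kac's formula). Here π_1 = (10/13)/(7/15 + 10/13) = (10/13)/(241/195) = 150/241, so E[T_1 | X_0 = 1] = 1/π_1 = (7/15 + 10/13)/(10/13) = (241/195)/(10/13) = 241/150.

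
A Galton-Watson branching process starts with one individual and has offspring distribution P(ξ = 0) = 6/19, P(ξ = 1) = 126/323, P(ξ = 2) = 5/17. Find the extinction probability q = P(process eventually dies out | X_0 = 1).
q = 1

Mean offspring μ = 0·6/19 + 1·126/323 + 2·5/17 = 316/323 ≤ 1. For μ ≤ 1 with offspring not concentrated at 1, the Galton-Watson process goes extinct almost surely, so q = 1.
(Algebraic check: The pgf is f(s) = 6/19 + 126/323·s + 5/17·s². The extinction probability q is the smallest fixed point of f in [0, 1]. Setting s = f(s):
  5/17·s² + (126/323 − 1)·s + 6/19 = 0
  5/17·s² − (6/19 + 5/17)·s + 6/19 = 0
which factors as (s − 1)·(5/17·s − 6/19) = 0, giving roots s = 1 and s = (6/19)/(5/17) = 102/95. Since 102/95 ≥ 1, the smallest root in [0, 1] is s = 1.)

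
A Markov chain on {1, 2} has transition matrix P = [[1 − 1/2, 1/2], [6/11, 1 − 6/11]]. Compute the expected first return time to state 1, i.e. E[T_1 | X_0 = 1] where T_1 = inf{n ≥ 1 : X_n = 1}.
E[T_1 | X_0 = 1] = 1/π_1 = 23/12

For an irreducible recurrent Markov chain with stationary distribution π, E[T_i | X_0 = i] = 1/π_i (Kac's formula). Here π_1 = (6/11)/(1/2 + 6/11) = (6/11)/(23/22) = 12/23, so E[T_1 | X_0 = 1] = 1/π_1 = (1/2 + 6/11)/(6/11) = (23/22)/(6/11) = 23/12.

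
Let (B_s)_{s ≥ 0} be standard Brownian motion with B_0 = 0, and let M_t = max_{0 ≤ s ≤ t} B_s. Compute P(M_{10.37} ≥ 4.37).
P(M_{10.37} ≥ 4.37) = 2·P(B_{10.37} ≥ 4.37) = 2(1 − Φ(4.37/√10.37)) ≈ 0.1748

By the reflection principle for Brownian motion, P(M_t ≥ a) = 2 · P(B_t ≥ a) for a ≥ 0. Since B_t ~ N(0, t), P(B_t ≥ 4.37) = 1 − Φ(4.37/√t) = 1 − Φ(4.37/√10.37) = 1 − Φ(1.3570). So
  P(M_{10.37} ≥ 4.37) = 2(1 − Φ(1.3570)) ≈ 0.1748.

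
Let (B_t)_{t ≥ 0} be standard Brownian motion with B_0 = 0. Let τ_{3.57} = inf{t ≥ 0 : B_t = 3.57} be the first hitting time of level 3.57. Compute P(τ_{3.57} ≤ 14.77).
P(τ_{3.57} ≤ 14.77) = 2(1 − Φ(3.57/√14.77)) = 2(1 − Φ(0.9289)) ≈ 0.3529

By the reflection principle for standard BM, P(τ_b ≤ t) = 2 · P(B_t ≥ b). Since B_t ~ N(0, t), P(B_t ≥ 3.57) = 1 − Φ(3.57/√t) = 1 − Φ(3.57/√14.77) = 1 − Φ(0.9289) ≈ 0.17647. Doubling: P(τ_{3.57} ≤ 14.77) ≈ 2 · 0.17647 = 0.35294 ≈ 0.3529.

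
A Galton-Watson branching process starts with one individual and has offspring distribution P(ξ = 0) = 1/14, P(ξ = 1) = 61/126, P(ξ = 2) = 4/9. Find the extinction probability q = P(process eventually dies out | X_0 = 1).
q = 9/56

The pgf is f(s) = 1/14 + 61/126·s + 4/9·s². The extinction probability q is the smallest fixed point of f in [0, 1]. Setting s = f(s):
  4/9·s² + (61/126 − 1)·s + 1/14 = 0
  4/9·s² − (1/14 + 4/9)·s + 1/14 = 0
which factors as (s − 1)·(4/9·s − 1/14) = 0, giving roots s = 1 and s = (1/14)/(4/9) = 9/56.
Mean offspring μ = 61/126 + 2·4/9 = 173/126 > 1 (supercritical), so q < 1. The extinction probability is the smaller root: q = (1/14)/(4/9) = 9/56.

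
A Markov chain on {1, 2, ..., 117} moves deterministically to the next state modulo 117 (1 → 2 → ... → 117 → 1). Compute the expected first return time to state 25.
E[T_25 | X_0 = 25] = 117

The chain cycles deterministically, so starting at state 25 it returns in exactly 117 steps. Equivalently, the stationary distribution is uniform π_j = 1/117 for every state j, so by Kac's formula E[T_25] = 1/π_25 = 117.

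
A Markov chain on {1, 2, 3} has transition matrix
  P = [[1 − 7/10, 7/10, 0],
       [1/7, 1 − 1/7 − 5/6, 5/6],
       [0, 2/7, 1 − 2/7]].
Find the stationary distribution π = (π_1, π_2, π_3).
π = (120/2423, 588/2423, 1715/2423)

This is a birth-death chain on three states, which satisfies detailed balance: π_1 · P_{12} = π_2 · P_{21} and π_2 · P_{23} = π_3 · P_{32}.
From π_1 · 7/10 = π_2 · 1/7: π_2/π_1 = (7/10)/(1/7) = 49/10.
From π_2 · 5/6 = π_3 · 2/7: π_3/π_2 = (5/6)/(2/7) = 35/12.
Take π_1 proportional to 1; then unnormalized π = (1, 49/10, 343/24). Normalize by dividing by the sum 2423/120:
  π = (120/2423, 588/2423, 1715/2423).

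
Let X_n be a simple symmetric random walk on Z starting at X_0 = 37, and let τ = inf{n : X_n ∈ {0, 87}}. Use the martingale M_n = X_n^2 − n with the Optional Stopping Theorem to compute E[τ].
E[τ] = 1850

M_n = X_n^2 − n is a martingale (since E[X_{n+1}^2 | F_n] = X_n^2 + 1). By OST (τ has finite mean in a bounded region), E[M_τ] = E[M_0] = X_0^2 − 0 = 37^2 = 1369. Also E[M_τ] = E[X_τ^2] − E[τ]. The walk exits at 0 or 87, with P(hit 87 first) = 37/87, so E[X_τ^2] = 87^2 · 37/87 + 0 = 3219. Thus E[τ] = E[X_τ^2] − E[M_τ] = 3219 − 1369 = 1850 = 37(87 − 37) = 1850.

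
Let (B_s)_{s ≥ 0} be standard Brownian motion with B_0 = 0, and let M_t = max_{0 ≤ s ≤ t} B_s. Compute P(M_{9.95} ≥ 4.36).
P(M_{9.95} ≥ 4.36) = 2·P(B_{9.95} ≥ 4.36) = 2(1 − Φ(4.36/√9.95)) ≈ 0.1669

By the reflection principle for Brownian motion, P(M_t ≥ a) = 2 · P(B_t ≥ a) for a ≥ 0. Since B_t ~ N(0, t), P(B_t ≥ 4.36) = 1 − Φ(4.36/√t) = 1 − Φ(4.36/√9.95) = 1 − Φ(1.3822). So
  P(M_{9.95} ≥ 4.36) = 2(1 − Φ(1.3822)) ≈ 0.1669.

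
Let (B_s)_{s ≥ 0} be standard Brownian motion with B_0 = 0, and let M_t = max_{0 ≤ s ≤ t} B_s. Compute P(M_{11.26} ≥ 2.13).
P(M_{11.26} ≥ 2.13) = 2·P(B_{11.26} ≥ 2.13) = 2(1 − Φ(2.13/√11.26)) ≈ 0.5256

By the reflection principle for Brownian motion, P(M_t ≥ a) = 2 · P(B_t ≥ a) for a ≥ 0. Since B_t ~ N(0, t), P(B_t ≥ 2.13) = 1 − Φ(2.13/√t) = 1 − Φ(2.13/√11.26) = 1 − Φ(0.6348). So
  P(M_{11.26} ≥ 2.13) = 2(1 − Φ(0.6348)) ≈ 0.5256.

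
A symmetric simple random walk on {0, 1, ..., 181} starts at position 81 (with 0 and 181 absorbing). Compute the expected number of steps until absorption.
E[τ | X_0 = 81] = 8100

Let v_k = E[τ | X_0 = k]. Boundary: v_0 = v_181 = 0. Recurrence: v_k = 1 + (v_{k-1} + v_{k+1})/2 for 1 ≤ k ≤ 180. The particular solution to v_k − (v_{k-1} + v_{k+1})/2 = 1 is v_k = −k^2. Adding homogeneous solution A + B k and matching boundaries gives v_k = k (181 − k). Substituting k = 81: v_81 = 81 · 100 = 8100.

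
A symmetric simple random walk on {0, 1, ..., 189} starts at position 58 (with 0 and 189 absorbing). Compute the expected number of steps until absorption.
E[τ | X_0 = 58] = 7598

Let v_k = E[τ | X_0 = k]. Boundary: v_0 = v_189 = 0. Recurrence: v_k = 1 + (v_{k-1} + v_{k+1})/2 for 1 ≤ k ≤ 188. The particular solution to v_k − (v_{k-1} + v_{k+1})/2 = 1 is v_k = −k^2. Adding homogeneous solution A + B k and matching boundaries gives v_k = k (189 − k). Substituting k = 58: v_58 = 58 · 131 = 7598.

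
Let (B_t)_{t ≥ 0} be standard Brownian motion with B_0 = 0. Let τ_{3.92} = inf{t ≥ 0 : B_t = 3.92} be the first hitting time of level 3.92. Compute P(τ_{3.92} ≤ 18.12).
P(τ_{3.92} ≤ 18.12) = 2(1 − Φ(3.92/√18.12)) = 2(1 − Φ(0.9209)) ≈ 0.3571

By the reflection principle for standard BM, P(τ_b ≤ t) = 2 · P(B_t ≥ b). Since B_t ~ N(0, t), P(B_t ≥ 3.92) = 1 − Φ(3.92/√t) = 1 − Φ(3.92/√18.12) = 1 − Φ(0.9209) ≈ 0.17855. Doubling: P(τ_{3.92} ≤ 18.12) ≈ 2 · 0.17855 = 0.35710 ≈ 0.3571.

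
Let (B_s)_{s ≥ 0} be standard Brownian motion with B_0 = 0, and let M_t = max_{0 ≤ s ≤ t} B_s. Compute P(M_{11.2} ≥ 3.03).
P(M_{11.2} ≥ 3.03) = 2·P(B_{11.2} ≥ 3.03) = 2(1 − Φ(3.03/√11.2)) ≈ 0.3653

By the reflection principle for Brownian motion, P(M_t ≥ a) = 2 · P(B_t ≥ a) for a ≥ 0. Since B_t ~ N(0, t), P(B_t ≥ 3.03) = 1 − Φ(3.03/√t) = 1 − Φ(3.03/√11.2) = 1 − Φ(0.9054). So
  P(M_{11.2} ≥ 3.03) = 2(1 − Φ(0.9054)) ≈ 0.3653.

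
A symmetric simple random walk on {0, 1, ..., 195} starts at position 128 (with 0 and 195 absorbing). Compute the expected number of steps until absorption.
E[τ | X_0 = 128] = 8576

Let v_k = E[τ | X_0 = k]. Boundary: v_0 = v_195 = 0. Recurrence: v_k = 1 + (v_{k-1} + v_{k+1})/2 for 1 ≤ k ≤ 194. The particular solution to v_k − (v_{k-1} + v_{k+1})/2 = 1 is v_k = −k^2. Adding homogeneous solution A + B k and matching boundaries gives v_k = k (195 − k). Substituting k = 128: v_128 = 128 · 67 = 8576.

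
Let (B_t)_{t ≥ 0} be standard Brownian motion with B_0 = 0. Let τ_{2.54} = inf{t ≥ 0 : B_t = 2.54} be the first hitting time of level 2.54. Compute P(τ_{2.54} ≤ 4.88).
P(τ_{2.54} ≤ 4.88) = 2(1 − Φ(2.54/√4.88)) = 2(1 − Φ(1.1498)) ≈ 0.2502

By the reflection principle for standard BM, P(τ_b ≤ t) = 2 · P(B_t ≥ b). Since B_t ~ N(0, t), P(B_t ≥ 2.54) = 1 − Φ(2.54/√t) = 1 − Φ(2.54/√4.88) = 1 − Φ(1.1498) ≈ 0.12511. Doubling: P(τ_{2.54} ≤ 4.88) ≈ 2 · 0.12511 = 0.25022 ≈ 0.2502.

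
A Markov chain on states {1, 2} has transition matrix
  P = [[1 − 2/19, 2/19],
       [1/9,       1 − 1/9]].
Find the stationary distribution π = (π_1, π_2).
π_1 = 19/37, π_2 = 18/37

Solve πP = π with π_1 + π_2 = 1. From πP = π: π_1 · (1 − 2/19) + π_2 · 1/9 = π_1 ⇒ π_2 · 1/9 = π_1 · 2/19 ⇒ π_2/π_1 = (2/19)/(1/9) = 18/19. Together with π_1 + π_2 = 1:
  π_1 = (1/9)/(2/19 + 1/9) = (1/9)/(37/171) = 19/37,
  π_2 = (2/19)/(2/19 + 1/9) = (2/19)/(37/171) = 18/37.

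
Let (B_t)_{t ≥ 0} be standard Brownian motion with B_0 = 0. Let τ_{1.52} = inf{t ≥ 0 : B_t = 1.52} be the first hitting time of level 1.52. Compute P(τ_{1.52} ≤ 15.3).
P(τ_{1.52} ≤ 15.3) = 2(1 − Φ(1.52/√15.3)) = 2(1 − Φ(0.3886)) ≈ 0.6976

By the reflection principle for standard BM, P(τ_b ≤ t) = 2 · P(B_t ≥ b). Since B_t ~ N(0, t), P(B_t ≥ 1.52) = 1 − Φ(1.52/√t) = 1 − Φ(1.52/√15.3) = 1 − Φ(0.3886) ≈ 0.34879. Doubling: P(τ_{1.52} ≤ 15.3) ≈ 2 · 0.34879 = 0.69758 ≈ 0.6976.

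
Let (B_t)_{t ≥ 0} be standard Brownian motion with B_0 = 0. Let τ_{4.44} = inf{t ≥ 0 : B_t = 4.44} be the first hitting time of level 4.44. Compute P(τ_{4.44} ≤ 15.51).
P(τ_{4.44} ≤ 15.51) = 2(1 − Φ(4.44/√15.51)) = 2(1 − Φ(1.1274)) ≈ 0.2596

By the reflection principle for standard BM, P(τ_b ≤ t) = 2 · P(B_t ≥ b). Since B_t ~ N(0, t), P(B_t ≥ 4.44) = 1 − Φ(4.44/√t) = 1 − Φ(4.44/√15.51) = 1 − Φ(1.1274) ≈ 0.12979. Doubling: P(τ_{4.44} ≤ 15.51) ≈ 2 · 0.12979 = 0.25958 ≈ 0.2596.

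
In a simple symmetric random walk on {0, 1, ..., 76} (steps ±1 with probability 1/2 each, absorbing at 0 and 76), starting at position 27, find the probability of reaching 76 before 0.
P(hit 76 before 0) = 27/76

Let u_k = P(hit 76 before 0 | start at k). Then u_0 = 0, u_76 = 1, and u_k = u_{k-1}/2 + u_{k+1}/2 for 1 ≤ k ≤ 75. This harmonic recurrence is solved by u_k = k/76, giving u_27 = 27/76.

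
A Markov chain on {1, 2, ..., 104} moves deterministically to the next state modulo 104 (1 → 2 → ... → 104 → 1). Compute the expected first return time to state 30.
E[T_30 | X_0 = 30] = 104

The chain cycles deterministically, so starting at state 30 it returns in exactly 104 steps. Equivalently, the stationary distribution is uniform π_j = 1/104 for every state j, so by Kac's formula E[T_30] = 1/π_30 = 104.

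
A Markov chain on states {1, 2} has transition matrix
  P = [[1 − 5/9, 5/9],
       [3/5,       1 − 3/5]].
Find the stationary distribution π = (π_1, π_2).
π_1 = 27/52, π_2 = 25/52

Solve πP = π with π_1 + π_2 = 1. From πP = π: π_1 · (1 − 5/9) + π_2 · 3/5 = π_1 ⇒ π_2 · 3/5 = π_1 · 5/9 ⇒ π_2/π_1 = (5/9)/(3/5) = 25/27. Together with π_1 + π_2 = 1:
  π_1 = (3/5)/(5/9 + 3/5) = (3/5)/(52/45) = 27/52,
  π_2 = (5/9)/(5/9 + 3/5) = (5/9)/(52/45) = 25/52.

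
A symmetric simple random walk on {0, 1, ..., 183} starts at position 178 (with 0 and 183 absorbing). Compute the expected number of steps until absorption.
E[τ | X_0 = 178] = 890

Let v_k = E[τ | X_0 = k]. Boundary: v_0 = v_183 = 0. Recurrence: v_k = 1 + (v_{k-1} + v_{k+1})/2 for 1 ≤ k ≤ 182. The particular solution to v_k − (v_{k-1} + v_{k+1})/2 = 1 is v_k = −k^2. Adding homogeneous solution A + B k and matching boundaries gives v_k = k (183 − k). Substituting k = 178: v_178 = 178 · 5 = 890.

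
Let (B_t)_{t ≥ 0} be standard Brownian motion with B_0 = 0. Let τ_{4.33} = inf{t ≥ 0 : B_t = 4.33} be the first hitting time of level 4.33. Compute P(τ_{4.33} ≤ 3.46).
P(τ_{4.33} ≤ 3.46) = 2(1 − Φ(4.33/√3.46)) = 2(1 − Φ(2.3278)) ≈ 0.0199

By the reflection principle for standard BM, P(τ_b ≤ t) = 2 · P(B_t ≥ b). Since B_t ~ N(0, t), P(B_t ≥ 4.33) = 1 − Φ(4.33/√t) = 1 − Φ(4.33/√3.46) = 1 − Φ(2.3278) ≈ 0.00996. Doubling: P(τ_{4.33} ≤ 3.46) ≈ 2 · 0.00996 = 0.01992 ≈ 0.0199.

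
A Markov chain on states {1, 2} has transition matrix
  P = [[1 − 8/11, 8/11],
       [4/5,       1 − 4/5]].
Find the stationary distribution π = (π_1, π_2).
π_1 = 11/21, π_2 = 10/21

Solve πP = π with π_1 + π_2 = 1. From πP = π: π_1 · (1 − 8/11) + π_2 · 4/5 = π_1 ⇒ π_2 · 4/5 = π_1 · 8/11 ⇒ π_2/π_1 = (8/11)/(4/5) = 10/11. Together with π_1 + π_2 = 1:
  π_1 = (4/5)/(8/11 + 4/5) = (4/5)/(84/55) = 11/21,
  π_2 = (8/11)/(8/11 + 4/5) = (8/11)/(84/55) = 10/21.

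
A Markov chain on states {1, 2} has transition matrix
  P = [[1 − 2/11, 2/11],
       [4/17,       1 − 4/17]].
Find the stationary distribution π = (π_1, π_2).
π_1 = 22/39, π_2 = 17/39

Solve πP = π with π_1 + π_2 = 1. From πP = π: π_1 · (1 − 2/11) + π_2 · 4/17 = π_1 ⇒ π_2 · 4/17 = π_1 · 2/11 ⇒ π_2/π_1 = (2/11)/(4/17) = 17/22. Together with π_1 + π_2 = 1:
  π_1 = (4/17)/(2/11 + 4/17) = (4/17)/(78/187) = 22/39,
  π_2 = (2/11)/(2/11 + 4/17) = (2/11)/(78/187) = 17/39.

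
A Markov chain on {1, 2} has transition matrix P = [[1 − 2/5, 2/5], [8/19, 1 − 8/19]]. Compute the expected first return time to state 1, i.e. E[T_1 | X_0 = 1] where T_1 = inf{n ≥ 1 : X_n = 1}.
E[T_1 | X_0 = 1] = 1/π_1 = 39/20

For an irreducible recurrent Markov chain with stationary distribution π, E[T_i | X_0 = i] = 1/π_i (Kac's formula). Here π_1 = (8/19)/(2/5 + 8/19) = (8/19)/(78/95) = 20/39, so E[T_1 | X_0 = 1] = 1/π_1 = (2/5 + 8/19)/(8/19) = (78/95)/(8/19) = 39/20.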